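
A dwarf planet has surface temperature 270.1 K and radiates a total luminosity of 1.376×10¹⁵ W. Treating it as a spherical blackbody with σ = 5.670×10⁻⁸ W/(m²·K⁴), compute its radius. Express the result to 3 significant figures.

R ≈ 6.02×10⁵ m

L = 4πR²σT⁴ ⇒ R = √(L/(4πσT⁴)).
σT⁴ = 301.774 W/m², so R = √(1.376×10¹⁵/(4π×301.774)) = 6.02×10⁵ m.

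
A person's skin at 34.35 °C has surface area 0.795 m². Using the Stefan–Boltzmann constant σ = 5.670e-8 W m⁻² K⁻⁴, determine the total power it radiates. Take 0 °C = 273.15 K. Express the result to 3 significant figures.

T = 34.35 °C + 273.15 = 307.50 K.
Area A = 0.795 m².
P = σAT⁴ = 5.670×10⁻⁸ × 0.795 × (307.50)⁴ = 403 W.

P ≈ 403 W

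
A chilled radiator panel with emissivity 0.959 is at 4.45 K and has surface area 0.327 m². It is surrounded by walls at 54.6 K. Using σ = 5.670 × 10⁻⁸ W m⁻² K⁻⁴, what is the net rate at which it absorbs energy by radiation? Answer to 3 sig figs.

Area A = 0.327 m².
Net radiated power P_net = εσA(T⁴ − T₀⁴) = 0.959×5.670×10⁻⁸×0.327×(4.45⁴ − 54.6⁴).
T⁴ − T₀⁴ = 392.139 − 8.88731×10⁶ = -8.88692×10⁶ K⁴, so P_net = -0.158 W — negative, meaning a net gain of 0.158 W.

Net gain ≈ 0.158 W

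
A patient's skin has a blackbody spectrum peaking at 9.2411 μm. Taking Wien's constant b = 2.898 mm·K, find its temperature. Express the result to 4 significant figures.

T ≈ 313.6 K

Wien's law gives T = b/λ_max = (2.898×10⁻³ m·K)/(9.2411×10⁻⁶ m) = 313.6 K.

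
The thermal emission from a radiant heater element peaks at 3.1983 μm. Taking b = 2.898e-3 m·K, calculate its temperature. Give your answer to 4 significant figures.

T ≈ 906.1 K

Wien's law gives T = b/λ_max = (2.898×10⁻³ m·K)/(3.1983×10⁻⁶ m) = 906.1 K.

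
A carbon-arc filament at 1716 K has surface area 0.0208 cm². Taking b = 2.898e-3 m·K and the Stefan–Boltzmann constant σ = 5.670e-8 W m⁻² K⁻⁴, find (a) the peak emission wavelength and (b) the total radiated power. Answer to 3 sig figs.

(a) λ_max = b/T = 2.898×10⁻³/1716 = 1.689×10⁻⁶ m = 1.69 μm.
Area A = 0.0208 cm² = 2.08×10⁻⁶ m².
(b) P = σAT⁴ = 5.670×10⁻⁸×2.08×10⁻⁶×(1716)⁴ = 1.02 W.

λ_max ≈ 1.69 μm; P ≈ 1.02 W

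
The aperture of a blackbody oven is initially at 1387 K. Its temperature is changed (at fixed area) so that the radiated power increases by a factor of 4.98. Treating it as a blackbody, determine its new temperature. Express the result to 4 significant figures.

T₂ ≈ 2072 K

P ∝ T⁴, so T₂/T₁ = (P₂/P₁)^(1/4) = (4.98)^(1/4) = 1.49385.
T₂ = 1387 × 1.49385 = 2072 K.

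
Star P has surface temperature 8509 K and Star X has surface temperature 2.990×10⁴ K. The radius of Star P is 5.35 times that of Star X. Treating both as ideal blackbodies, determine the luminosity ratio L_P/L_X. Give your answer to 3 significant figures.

L ∝ R²T⁴, so L_P/L_X = (R_P/R_X)²(T_P/T_X)⁴ = (5.35)² × (8509/2.990×10⁴)⁴ = 28.6225 × 6.55887×10⁻³ = 0.188.

L_P/L_X ≈ 0.188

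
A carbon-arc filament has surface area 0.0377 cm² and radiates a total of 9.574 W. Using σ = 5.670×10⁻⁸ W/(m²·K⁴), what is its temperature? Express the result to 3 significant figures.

T ≈ 2.59×10³ K

Area A = 0.0377 cm² = 3.77×10⁻⁶ m².
P = σAT⁴ ⇒ T = (P/(σA))^(1/4) = (9.574/(5.670×10⁻⁸×3.77×10⁻⁶))^(1/4) = 2.59×10³ K.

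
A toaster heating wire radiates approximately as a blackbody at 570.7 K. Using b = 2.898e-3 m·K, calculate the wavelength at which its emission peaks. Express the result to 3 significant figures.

λ_max ≈ 5.08 μm

Wien's displacement law: λ_max = b/T = (2.898×10⁻³ m·K)/(570.7 K) = 5.078×10⁻⁶ m.
That is 5.08 μm, in the infrared range.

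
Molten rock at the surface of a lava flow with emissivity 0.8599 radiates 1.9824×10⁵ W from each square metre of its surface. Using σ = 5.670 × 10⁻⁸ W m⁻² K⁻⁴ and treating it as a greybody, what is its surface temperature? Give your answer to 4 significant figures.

T ≈ 1420 K

I = εσT⁴, so T = (I/εσ)^(1/4) = (1.9824×10⁵/(0.8599×5.670×10⁻⁸))^(1/4) = 1420 K.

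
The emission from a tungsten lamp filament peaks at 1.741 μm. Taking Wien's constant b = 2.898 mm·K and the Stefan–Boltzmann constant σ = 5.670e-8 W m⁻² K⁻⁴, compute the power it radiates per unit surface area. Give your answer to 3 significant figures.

I ≈ 4.35×10⁵ W/m²

Wien's law: T = b/λ_max = 2.898×10⁻³/1.741×10⁻⁶ = 1664.56 K.
Then I = σT⁴ = 5.670×10⁻⁸×(1664.56)⁴ = 4.35×10⁵ W/m².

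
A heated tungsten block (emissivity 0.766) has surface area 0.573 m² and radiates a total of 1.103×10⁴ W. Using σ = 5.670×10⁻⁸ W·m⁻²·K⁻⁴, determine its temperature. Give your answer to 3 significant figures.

T ≈ 816 K

Area A = 0.573 m².
P = εσAT⁴ ⇒ T = (P/(εσA))^(1/4) = (1.103×10⁴/(0.766×5.670×10⁻⁸×0.573))^(1/4) = 816 K.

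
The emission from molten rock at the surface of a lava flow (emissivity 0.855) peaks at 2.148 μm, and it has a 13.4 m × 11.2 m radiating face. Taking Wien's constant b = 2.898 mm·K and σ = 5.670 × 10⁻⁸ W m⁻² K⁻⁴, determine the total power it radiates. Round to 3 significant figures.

Wien's law: T = b/λ_max = 2.898×10⁻³/2.148×10⁻⁶ = 1349.16 K.
Area A = 13.4 × 11.2 = 150.08 m².
Then P = εσAT⁴ = 0.855×5.670×10⁻⁸×150.08×(1349.16)⁴ = 2.41×10⁷ W.

P ≈ 2.41×10⁷ W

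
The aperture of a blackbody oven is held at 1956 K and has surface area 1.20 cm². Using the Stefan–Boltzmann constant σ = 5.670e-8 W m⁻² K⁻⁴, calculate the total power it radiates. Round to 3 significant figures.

P ≈ 99.6 W

Area A = 1.20 cm² = 1.20×10⁻⁴ m².
P = σAT⁴ = 5.670×10⁻⁸ × 1.20×10⁻⁴ × (1956)⁴ = 99.6 W.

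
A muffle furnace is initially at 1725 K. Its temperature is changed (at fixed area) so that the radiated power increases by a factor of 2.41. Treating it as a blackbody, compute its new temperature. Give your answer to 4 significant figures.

T₂ ≈ 2149 K

P ∝ T⁴, so T₂/T₁ = (P₂/P₁)^(1/4) = (2.41)^(1/4) = 1.24596.
T₂ = 1725 × 1.24596 = 2149 K.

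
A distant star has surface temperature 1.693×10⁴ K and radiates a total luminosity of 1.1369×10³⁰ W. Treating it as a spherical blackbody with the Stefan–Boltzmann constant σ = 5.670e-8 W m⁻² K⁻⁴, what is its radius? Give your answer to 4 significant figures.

R ≈ 4.407×10⁹ m

L = 4πR²σT⁴ ⇒ R = √(L/(4πσT⁴)).
σT⁴ = 4.65812×10⁹ W/m², so R = √(1.1369×10³⁰/(4π×4.65812×10⁹)) = 4.407×10⁹ m.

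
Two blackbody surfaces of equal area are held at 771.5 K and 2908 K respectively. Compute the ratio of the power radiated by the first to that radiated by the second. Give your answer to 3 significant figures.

With equal areas, P₁/P₂ = (T₁/T₂)⁴ = (771.5/2908)⁴ = 4.95×10⁻³.

P₁/P₂ ≈ 4.95×10⁻³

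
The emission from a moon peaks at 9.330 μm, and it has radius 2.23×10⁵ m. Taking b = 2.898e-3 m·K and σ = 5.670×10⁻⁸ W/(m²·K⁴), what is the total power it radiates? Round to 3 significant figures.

P ≈ 3.30×10¹⁴ W

Wien's law: T = b/λ_max = 2.898×10⁻³/9.330×10⁻⁶ = 310.611 K.
Surface area A = 4πR² = 4π(2.23×10⁵ m)² = 6.24913×10¹¹ m².
Then P = σAT⁴ = 5.670×10⁻⁸×6.24913×10¹¹×(310.611)⁴ = 3.30×10¹⁴ W.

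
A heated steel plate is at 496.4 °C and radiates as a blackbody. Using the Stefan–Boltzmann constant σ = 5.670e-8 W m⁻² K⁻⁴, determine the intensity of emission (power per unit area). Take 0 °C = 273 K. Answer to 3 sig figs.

I ≈ 1.99×10⁴ W/m²

T = 496.4 °C + 273 = 769.4 K.
Stefan–Boltzmann: I = σT⁴ = 5.670×10⁻⁸ × (769.4)⁴ = 1.99×10⁴ W/m².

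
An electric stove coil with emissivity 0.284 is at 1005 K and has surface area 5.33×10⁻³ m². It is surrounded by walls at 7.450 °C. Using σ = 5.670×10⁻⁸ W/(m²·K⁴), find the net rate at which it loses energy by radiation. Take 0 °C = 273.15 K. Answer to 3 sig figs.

Net loss ≈ 87.0 W

Surroundings: T = 7.450 °C + 273.15 = 280.600 K.
Area A = 5.33×10⁻³ m².
Net radiated power P_net = εσA(T⁴ − T₀⁴) = 0.284×5.670×10⁻⁸×5.33×10⁻³×(1005⁴ − 280.600⁴).
T⁴ − T₀⁴ = 1.02015×10¹² − 6.19941×10⁹ = 1.01395×10¹² K⁴, so P_net = 87.0 W.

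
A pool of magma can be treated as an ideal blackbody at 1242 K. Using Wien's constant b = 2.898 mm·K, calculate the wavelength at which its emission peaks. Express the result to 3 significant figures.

Wien's displacement law: λ_max = b/T = (2.898×10⁻³ m·K)/(1242 K) = 2.333×10⁻⁶ m.
That is 2.33×10³ nm, in the infrared range.

λ_max ≈ 2.33×10³ nm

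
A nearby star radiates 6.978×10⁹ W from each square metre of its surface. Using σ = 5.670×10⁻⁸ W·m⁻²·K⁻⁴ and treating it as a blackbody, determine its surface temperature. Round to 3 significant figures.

T ≈ 1.87×10⁴ K

I = σT⁴, so T = (I/σ)^(1/4) = (6.978×10⁹/(5.670×10⁻⁸))^(1/4) = 1.87×10⁴ K.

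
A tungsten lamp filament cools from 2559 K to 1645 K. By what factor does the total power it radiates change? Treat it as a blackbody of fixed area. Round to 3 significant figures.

P ∝ T⁴, so P₂/P₁ = (T₂/T₁)⁴ = (1645/2559)⁴ = (0.642829)⁴ = 0.171.

P₂/P₁ ≈ 0.171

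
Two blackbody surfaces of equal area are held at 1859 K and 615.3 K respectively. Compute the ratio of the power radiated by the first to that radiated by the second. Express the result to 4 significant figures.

With equal areas, P₁/P₂ = (T₁/T₂)⁴ = (1859/615.3)⁴ = 83.32.

P₁/P₂ ≈ 83.32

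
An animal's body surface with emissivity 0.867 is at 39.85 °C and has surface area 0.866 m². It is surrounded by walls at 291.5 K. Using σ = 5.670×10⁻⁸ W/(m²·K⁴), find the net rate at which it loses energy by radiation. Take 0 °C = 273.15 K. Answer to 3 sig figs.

Net loss ≈ 101 W

T = 39.85 °C + 273.15 = 313.00 K.
Area A = 0.866 m².
Net radiated power P_net = εσA(T⁴ − T₀⁴) = 0.867×5.670×10⁻⁸×0.866×(313.00⁴ − 291.5⁴).
T⁴ − T₀⁴ = 9.59792×10⁹ − 7.22028×10⁹ = 2.37764×10⁹ K⁴, so P_net = 101 W.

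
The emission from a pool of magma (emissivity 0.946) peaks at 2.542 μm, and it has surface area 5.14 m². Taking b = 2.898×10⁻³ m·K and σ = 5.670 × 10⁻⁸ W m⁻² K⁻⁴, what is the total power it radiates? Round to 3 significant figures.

P ≈ 4.66×10⁵ W

Wien's law: T = b/λ_max = 2.898×10⁻³/2.542×10⁻⁶ = 1140.05 K.
Area A = 5.14 m².
Then P = εσAT⁴ = 0.946×5.670×10⁻⁸×5.14×(1140.05)⁴ = 4.66×10⁵ W.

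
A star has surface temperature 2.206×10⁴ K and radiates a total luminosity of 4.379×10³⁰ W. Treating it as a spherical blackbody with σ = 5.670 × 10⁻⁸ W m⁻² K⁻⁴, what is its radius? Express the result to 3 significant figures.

L = 4πR²σT⁴ ⇒ R = √(L/(4πσT⁴)).
σT⁴ = 1.34278×10¹⁰ W/m², so R = √(4.379×10³⁰/(4π×1.34278×10¹⁰)) = 5.09×10⁹ m.

R ≈ 5.09×10⁹ m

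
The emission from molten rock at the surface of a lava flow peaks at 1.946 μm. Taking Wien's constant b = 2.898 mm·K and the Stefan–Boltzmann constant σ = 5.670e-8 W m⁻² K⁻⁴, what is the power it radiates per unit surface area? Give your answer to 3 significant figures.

Wien's law: T = b/λ_max = 2.898×10⁻³/1.946×10⁻⁶ = 1489.21 K.
Then I = σT⁴ = 5.670×10⁻⁸×(1489.21)⁴ = 2.79×10⁵ W/m².

I ≈ 2.79×10⁵ W/m²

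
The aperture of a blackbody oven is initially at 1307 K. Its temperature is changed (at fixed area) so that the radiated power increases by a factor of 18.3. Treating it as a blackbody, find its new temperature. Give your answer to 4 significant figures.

P ∝ T⁴, so T₂/T₁ = (P₂/P₁)^(1/4) = (18.3)^(1/4) = 2.06830.
T₂ = 1307 × 2.06830 = 2703 K.

T₂ ≈ 2703 K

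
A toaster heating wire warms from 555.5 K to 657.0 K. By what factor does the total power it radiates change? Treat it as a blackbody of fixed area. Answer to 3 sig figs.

P₂/P₁ ≈ 1.96

P ∝ T⁴, so P₂/P₁ = (T₂/T₁)⁴ = (657.0/555.5)⁴ = (1.18272)⁴ = 1.96.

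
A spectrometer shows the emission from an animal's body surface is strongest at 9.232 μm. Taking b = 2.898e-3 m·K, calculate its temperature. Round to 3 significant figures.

T ≈ 314 K

Wien's law gives T = b/λ_max = (2.898×10⁻³ m·K)/(9.232×10⁻⁶ m) = 314 K.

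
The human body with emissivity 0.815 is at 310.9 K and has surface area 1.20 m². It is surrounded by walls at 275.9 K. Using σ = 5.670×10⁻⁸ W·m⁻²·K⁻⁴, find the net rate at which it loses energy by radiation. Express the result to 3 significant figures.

Area A = 1.20 m².
Net radiated power P_net = εσA(T⁴ − T₀⁴) = 0.815×5.670×10⁻⁸×1.20×(310.9⁴ − 275.9⁴).
T⁴ − T₀⁴ = 9.34293×10⁹ − 5.79438×10⁹ = 3.54855×10⁹ K⁴, so P_net = 197 W.

Net loss ≈ 197 W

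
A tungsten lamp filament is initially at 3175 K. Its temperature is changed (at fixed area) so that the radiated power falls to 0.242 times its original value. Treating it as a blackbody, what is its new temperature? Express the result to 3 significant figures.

T₂ ≈ 2.23×10³ K

P ∝ T⁴, so T₂/T₁ = (P₂/P₁)^(1/4) = (0.242)^(1/4) = 0.701381.
T₂ = 3175 × 0.701381 = 2.23×10³ K.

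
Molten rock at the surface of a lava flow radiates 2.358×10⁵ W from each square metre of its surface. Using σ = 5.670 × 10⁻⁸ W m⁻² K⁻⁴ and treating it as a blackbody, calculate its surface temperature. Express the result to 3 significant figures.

I = σT⁴, so T = (I/σ)^(1/4) = (2.358×10⁵/(5.670×10⁻⁸))^(1/4) = 1.43×10³ K.

T ≈ 1.43×10³ K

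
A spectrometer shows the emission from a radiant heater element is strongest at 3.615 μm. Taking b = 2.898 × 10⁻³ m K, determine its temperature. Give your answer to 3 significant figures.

Wien's law gives T = b/λ_max = (2.898×10⁻³ m·K)/(3.615×10⁻⁶ m) = 802 K.

T ≈ 802 K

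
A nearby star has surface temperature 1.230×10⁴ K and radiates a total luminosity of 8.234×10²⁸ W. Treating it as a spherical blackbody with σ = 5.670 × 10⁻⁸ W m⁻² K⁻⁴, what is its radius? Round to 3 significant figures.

R ≈ 2.25×10⁹ m

L = 4πR²σT⁴ ⇒ R = √(L/(4πσT⁴)).
σT⁴ = 1.29779×10⁹ W/m², so R = √(8.234×10²⁸/(4π×1.29779×10⁹)) = 2.25×10⁹ m.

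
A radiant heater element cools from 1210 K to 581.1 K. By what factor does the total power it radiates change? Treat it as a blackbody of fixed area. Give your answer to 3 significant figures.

P ∝ T⁴, so P₂/P₁ = (T₂/T₁)⁴ = (581.1/1210)⁴ = (0.480248)⁴ = 0.0532.

P₂/P₁ ≈ 0.0532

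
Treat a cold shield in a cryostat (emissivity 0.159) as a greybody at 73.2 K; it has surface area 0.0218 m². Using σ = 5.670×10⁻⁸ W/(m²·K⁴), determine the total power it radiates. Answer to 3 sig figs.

Area A = 0.0218 m².
P = εσAT⁴ = 0.159 × 5.670×10⁻⁸ × 0.0218 × (73.2)⁴ = 5.64×10⁻³ W.

P ≈ 5.64×10⁻³ W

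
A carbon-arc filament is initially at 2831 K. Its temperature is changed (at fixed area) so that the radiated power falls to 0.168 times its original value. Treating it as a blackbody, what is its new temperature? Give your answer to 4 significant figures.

P ∝ T⁴, so T₂/T₁ = (P₂/P₁)^(1/4) = (0.168)^(1/4) = 0.640217.
T₂ = 2831 × 0.640217 = 1812 K.

T₂ ≈ 1812 K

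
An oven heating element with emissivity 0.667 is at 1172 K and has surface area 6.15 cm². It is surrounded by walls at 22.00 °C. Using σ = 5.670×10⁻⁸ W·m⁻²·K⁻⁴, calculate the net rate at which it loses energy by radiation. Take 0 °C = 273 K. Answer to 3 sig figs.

Surroundings: T = 22.00 °C + 273 = 295.00 K.
Area A = 6.15 cm² = 6.15×10⁻⁴ m².
Net radiated power P_net = εσA(T⁴ − T₀⁴) = 0.667×5.670×10⁻⁸×6.15×10⁻⁴×(1172⁴ − 295.00⁴).
T⁴ − T₀⁴ = 1.88673×10¹² − 7.57335×10⁹ = 1.87916×10¹² K⁴, so P_net = 43.7 W.

Net loss ≈ 43.7 W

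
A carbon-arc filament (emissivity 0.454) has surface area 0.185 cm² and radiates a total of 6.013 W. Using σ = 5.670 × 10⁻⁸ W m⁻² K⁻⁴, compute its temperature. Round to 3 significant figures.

Area A = 0.185 cm² = 1.85×10⁻⁵ m².
P = εσAT⁴ ⇒ T = (P/(εσA))^(1/4) = (6.013/(0.454×5.670×10⁻⁸×1.85×10⁻⁵))^(1/4) = 1.89×10³ K.

T ≈ 1.89×10³ K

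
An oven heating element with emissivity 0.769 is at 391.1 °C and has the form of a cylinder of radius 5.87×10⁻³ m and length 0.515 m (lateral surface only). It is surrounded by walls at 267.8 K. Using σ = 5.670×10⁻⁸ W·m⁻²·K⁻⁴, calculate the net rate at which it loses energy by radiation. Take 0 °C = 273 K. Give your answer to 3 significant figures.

Net loss ≈ 157 W

T = 391.1 °C + 273 = 664.1 K.
Lateral area A = 2πrL = 2π×5.87×10⁻³×0.515 = 0.0189944 m².
Net radiated power P_net = εσA(T⁴ − T₀⁴) = 0.769×5.670×10⁻⁸×0.0189944×(664.1⁴ − 267.8⁴).
T⁴ − T₀⁴ = 1.94506×10¹¹ − 5.14331×10⁹ = 1.89363×10¹¹ K⁴, so P_net = 157 W.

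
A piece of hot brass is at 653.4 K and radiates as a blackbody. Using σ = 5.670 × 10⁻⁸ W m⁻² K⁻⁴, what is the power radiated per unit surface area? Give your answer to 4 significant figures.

Stefan–Boltzmann: I = σT⁴ = 5.670×10⁻⁸ × (653.4)⁴ = 1.033×10⁴ W/m².

I ≈ 1.033×10⁴ W/m²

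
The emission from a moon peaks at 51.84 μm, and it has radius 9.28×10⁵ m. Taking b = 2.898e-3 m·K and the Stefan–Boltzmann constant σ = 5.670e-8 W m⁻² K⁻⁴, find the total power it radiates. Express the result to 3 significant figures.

Wien's law: T = b/λ_max = 2.898×10⁻³/5.184×10⁻⁵ = 55.9028 K.
Surface area A = 4πR² = 4π(9.28×10⁵ m)² = 1.08220×10¹³ m².
Then P = σAT⁴ = 5.670×10⁻⁸×1.08220×10¹³×(55.9028)⁴ = 5.99×10¹² W.

P ≈ 5.99×10¹² W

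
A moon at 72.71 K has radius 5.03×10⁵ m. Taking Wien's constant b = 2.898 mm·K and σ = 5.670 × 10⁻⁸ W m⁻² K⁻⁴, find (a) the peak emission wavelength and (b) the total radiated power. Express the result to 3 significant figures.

λ_max ≈ 39.9 μm; P ≈ 5.04×10¹² W

(a) λ_max = b/T = 2.898×10⁻³/72.71 = 3.986×10⁻⁵ m = 39.9 μm.
Surface area A = 4πR² = 4π(5.03×10⁵ m)² = 3.17940×10¹² m².
(b) P = σAT⁴ = 5.670×10⁻⁸×3.17940×10¹²×(72.71)⁴ = 5.04×10¹² W.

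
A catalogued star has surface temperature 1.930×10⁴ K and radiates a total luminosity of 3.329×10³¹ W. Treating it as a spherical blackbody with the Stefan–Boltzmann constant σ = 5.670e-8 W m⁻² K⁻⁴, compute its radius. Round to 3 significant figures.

L = 4πR²σT⁴ ⇒ R = √(L/(4πσT⁴)).
σT⁴ = 7.86706×10⁹ W/m², so R = √(3.329×10³¹/(4π×7.86706×10⁹)) = 1.84×10¹⁰ m.

R ≈ 1.84×10¹⁰ m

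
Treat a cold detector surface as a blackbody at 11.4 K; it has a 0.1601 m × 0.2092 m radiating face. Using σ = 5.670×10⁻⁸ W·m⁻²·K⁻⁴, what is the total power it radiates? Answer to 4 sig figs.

Area A = 0.1601 × 0.2092 = 0.0334929 m².
P = σAT⁴ = 5.670×10⁻⁸ × 0.0334929 × (11.4)⁴ = 3.207×10⁻⁵ W.

P ≈ 3.207×10⁻⁵ W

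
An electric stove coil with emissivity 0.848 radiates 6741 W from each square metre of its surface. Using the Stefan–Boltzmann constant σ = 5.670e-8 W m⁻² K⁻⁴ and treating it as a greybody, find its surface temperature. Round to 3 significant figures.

T ≈ 612 K

I = εσT⁴, so T = (I/εσ)^(1/4) = (6741/(0.848×5.670×10⁻⁸))^(1/4) = 612 K.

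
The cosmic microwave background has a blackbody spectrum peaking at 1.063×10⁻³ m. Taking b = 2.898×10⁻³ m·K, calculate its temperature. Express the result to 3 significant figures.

Wien's law gives T = b/λ_max = (2.898×10⁻³ m·K)/(1.063×10⁻³ m) = 2.73 K.

T ≈ 2.73 K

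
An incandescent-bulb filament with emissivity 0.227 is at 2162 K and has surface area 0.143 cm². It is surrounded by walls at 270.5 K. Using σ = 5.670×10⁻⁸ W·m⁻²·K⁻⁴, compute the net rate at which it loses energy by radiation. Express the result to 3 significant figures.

Area A = 0.143 cm² = 1.43×10⁻⁵ m².
Net radiated power P_net = εσA(T⁴ − T₀⁴) = 0.227×5.670×10⁻⁸×1.43×10⁻⁵×(2162⁴ − 270.5⁴).
T⁴ − T₀⁴ = 2.18486×10¹³ − 5.35389×10⁹ = 2.18432×10¹³ K⁴, so P_net = 4.02 W.

Net loss ≈ 4.02 W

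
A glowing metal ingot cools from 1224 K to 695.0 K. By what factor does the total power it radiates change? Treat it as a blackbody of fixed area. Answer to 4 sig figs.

P₂/P₁ ≈ 0.1039

P ∝ T⁴, so P₂/P₁ = (T₂/T₁)⁴ = (695.0/1224)⁴ = (0.567810)⁴ = 0.1039.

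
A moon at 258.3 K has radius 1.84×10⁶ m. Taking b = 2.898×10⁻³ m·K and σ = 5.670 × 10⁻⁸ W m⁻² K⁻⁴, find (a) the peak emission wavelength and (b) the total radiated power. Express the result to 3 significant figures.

(a) λ_max = b/T = 2.898×10⁻³/258.3 = 1.122×10⁻⁵ m = 11.2 μm.
Surface area A = 4πR² = 4π(1.84×10⁶ m)² = 4.25447×10¹³ m².
(b) P = σAT⁴ = 5.670×10⁻⁸×4.25447×10¹³×(258.3)⁴ = 1.07×10¹⁶ W.

λ_max ≈ 11.2 μm; P ≈ 1.07×10¹⁶ W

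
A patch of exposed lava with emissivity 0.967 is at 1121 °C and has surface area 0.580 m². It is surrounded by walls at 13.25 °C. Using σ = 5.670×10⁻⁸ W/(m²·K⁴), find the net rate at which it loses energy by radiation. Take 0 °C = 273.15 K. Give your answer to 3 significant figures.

Net loss ≈ 1.20×10⁵ W

T = 1121 °C + 273.15 = 1394.15 K.
Surroundings: T = 13.25 °C + 273.15 = 286.40 K.
Area A = 0.580 m².
Net radiated power P_net = εσA(T⁴ − T₀⁴) = 0.967×5.670×10⁻⁸×0.580×(1394.15⁴ − 286.40⁴).
T⁴ − T₀⁴ = 3.77779×10¹² − 6.72809×10⁹ = 3.77106×10¹² K⁴, so P_net = 1.20×10⁵ W.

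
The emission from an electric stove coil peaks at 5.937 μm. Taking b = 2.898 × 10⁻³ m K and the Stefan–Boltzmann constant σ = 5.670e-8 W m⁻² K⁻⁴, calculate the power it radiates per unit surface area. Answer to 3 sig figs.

Wien's law: T = b/λ_max = 2.898×10⁻³/5.937×10⁻⁶ = 488.125 K.
Then I = σT⁴ = 5.670×10⁻⁸×(488.125)⁴ = 3.22×10³ W/m².

I ≈ 3.22×10³ W/m²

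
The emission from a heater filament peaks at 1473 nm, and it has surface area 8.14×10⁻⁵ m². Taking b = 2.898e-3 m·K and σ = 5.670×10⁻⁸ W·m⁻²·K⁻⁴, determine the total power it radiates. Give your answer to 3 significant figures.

Wien's law: T = b/λ_max = 2.898×10⁻³/1.473×10⁻⁶ = 1967.41 K.
Area A = 8.14×10⁻⁵ m².
Then P = σAT⁴ = 5.670×10⁻⁸×8.14×10⁻⁵×(1967.41)⁴ = 69.1 W.

P ≈ 69.1 W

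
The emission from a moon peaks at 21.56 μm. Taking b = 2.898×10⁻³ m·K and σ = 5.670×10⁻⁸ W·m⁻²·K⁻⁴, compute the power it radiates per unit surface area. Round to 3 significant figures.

I ≈ 18.5 W/m²

Wien's law: T = b/λ_max = 2.898×10⁻³/2.156×10⁻⁵ = 134.416 K.
Then I = σT⁴ = 5.670×10⁻⁸×(134.416)⁴ = 18.5 W/m².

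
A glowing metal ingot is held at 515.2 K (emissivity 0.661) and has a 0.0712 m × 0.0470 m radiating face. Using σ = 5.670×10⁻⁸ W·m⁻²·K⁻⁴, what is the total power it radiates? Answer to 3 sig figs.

P ≈ 8.84 W

Area A = 0.0712 × 0.0470 = 3.3464×10⁻³ m².
P = εσAT⁴ = 0.661 × 5.670×10⁻⁸ × 3.3464×10⁻³ × (515.2)⁴ = 8.84 W.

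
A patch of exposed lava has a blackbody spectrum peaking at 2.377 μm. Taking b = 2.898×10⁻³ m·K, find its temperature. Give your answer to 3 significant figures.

T ≈ 1.22×10³ K

Wien's law gives T = b/λ_max = (2.898×10⁻³ m·K)/(2.377×10⁻⁶ m) = 1.22×10³ K.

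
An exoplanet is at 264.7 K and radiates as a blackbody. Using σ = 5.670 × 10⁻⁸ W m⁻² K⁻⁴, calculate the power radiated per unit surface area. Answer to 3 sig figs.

I ≈ 278 W/m²

Stefan–Boltzmann: I = σT⁴ = 5.670×10⁻⁸ × (264.7)⁴ = 278 W/m².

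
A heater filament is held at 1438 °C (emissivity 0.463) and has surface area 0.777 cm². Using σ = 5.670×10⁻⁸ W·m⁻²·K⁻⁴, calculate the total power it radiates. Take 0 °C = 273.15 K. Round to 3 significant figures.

T = 1438 °C + 273.15 = 1711.15 K.
Area A = 0.777 cm² = 7.77×10⁻⁵ m².
P = εσAT⁴ = 0.463 × 5.670×10⁻⁸ × 7.77×10⁻⁵ × (1711.15)⁴ = 17.5 W.

P ≈ 17.5 W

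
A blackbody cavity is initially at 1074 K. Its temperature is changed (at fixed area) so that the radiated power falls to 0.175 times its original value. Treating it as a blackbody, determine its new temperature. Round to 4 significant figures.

T₂ ≈ 694.6 K

P ∝ T⁴, so T₂/T₁ = (P₂/P₁)^(1/4) = (0.175)^(1/4) = 0.646784.
T₂ = 1074 × 0.646784 = 694.6 K.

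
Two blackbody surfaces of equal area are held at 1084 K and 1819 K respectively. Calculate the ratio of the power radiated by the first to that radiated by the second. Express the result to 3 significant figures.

P₁/P₂ ≈ 0.126

With equal areas, P₁/P₂ = (T₁/T₂)⁴ = (1084/1819)⁴ = 0.126.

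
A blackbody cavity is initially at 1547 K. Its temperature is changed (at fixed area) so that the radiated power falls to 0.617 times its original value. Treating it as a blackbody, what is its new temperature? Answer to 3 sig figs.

P ∝ T⁴, so T₂/T₁ = (P₂/P₁)^(1/4) = (0.617)^(1/4) = 0.886281.
T₂ = 1547 × 0.886281 = 1.37×10³ K.

T₂ ≈ 1.37×10³ K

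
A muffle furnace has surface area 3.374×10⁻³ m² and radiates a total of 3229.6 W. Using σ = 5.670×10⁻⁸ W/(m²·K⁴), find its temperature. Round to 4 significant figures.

T ≈ 2027 K

Area A = 3.374×10⁻³ m².
P = σAT⁴ ⇒ T = (P/(σA))^(1/4) = (3229.6/(5.670×10⁻⁸×3.374×10⁻³))^(1/4) = 2027 K.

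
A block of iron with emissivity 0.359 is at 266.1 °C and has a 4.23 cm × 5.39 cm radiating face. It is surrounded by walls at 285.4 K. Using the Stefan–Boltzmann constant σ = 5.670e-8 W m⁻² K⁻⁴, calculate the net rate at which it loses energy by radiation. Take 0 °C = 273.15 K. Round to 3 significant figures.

Net loss ≈ 3.62 W

T = 266.1 °C + 273.15 = 539.25 K.
Area A = 0.0423 × 0.0539 = 2.27997×10⁻³ m².
Net radiated power P_net = εσA(T⁴ − T₀⁴) = 0.359×5.670×10⁻⁸×2.27997×10⁻³×(539.25⁴ − 285.4⁴).
T⁴ − T₀⁴ = 8.45592×10¹⁰ − 6.63462×10⁹ = 7.79246×10¹⁰ K⁴, so P_net = 3.62 W.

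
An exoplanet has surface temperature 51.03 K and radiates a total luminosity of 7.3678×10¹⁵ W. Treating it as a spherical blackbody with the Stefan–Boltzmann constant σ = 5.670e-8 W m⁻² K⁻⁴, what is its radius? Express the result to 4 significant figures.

L = 4πR²σT⁴ ⇒ R = √(L/(4πσT⁴)).
σT⁴ = 0.384490 W/m², so R = √(7.3678×10¹⁵/(4π×0.384490)) = 3.905×10⁷ m.

R ≈ 3.905×10⁷ m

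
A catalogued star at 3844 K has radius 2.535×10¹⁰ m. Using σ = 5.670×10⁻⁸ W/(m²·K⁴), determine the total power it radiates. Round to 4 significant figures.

P ≈ 9.997×10²⁸ W

Surface area A = 4πR² = 4π(2.535×10¹⁰ m)² = 8.07543×10²¹ m².
P = σAT⁴ = 5.670×10⁻⁸ × 8.07543×10²¹ × (3844)⁴ = 9.997×10²⁸ W.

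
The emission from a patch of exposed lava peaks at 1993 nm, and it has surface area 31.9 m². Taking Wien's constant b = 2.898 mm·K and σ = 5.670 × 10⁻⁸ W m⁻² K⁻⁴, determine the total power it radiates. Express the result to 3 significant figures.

P ≈ 8.09×10⁶ W

Wien's law: T = b/λ_max = 2.898×10⁻³/1.993×10⁻⁶ = 1454.09 K.
Area A = 31.9 m².
Then P = σAT⁴ = 5.670×10⁻⁸×31.9×(1454.09)⁴ = 8.09×10⁶ W.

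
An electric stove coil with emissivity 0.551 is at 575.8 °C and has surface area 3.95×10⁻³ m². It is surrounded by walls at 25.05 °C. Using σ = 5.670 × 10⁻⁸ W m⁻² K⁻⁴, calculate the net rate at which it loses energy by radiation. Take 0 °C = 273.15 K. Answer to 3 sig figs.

Net loss ≈ 63.1 W

T = 575.8 °C + 273.15 = 848.95 K.
Surroundings: T = 25.05 °C + 273.15 = 298.20 K.
Area A = 3.95×10⁻³ m².
Net radiated power P_net = εσA(T⁴ − T₀⁴) = 0.551×5.670×10⁻⁸×3.95×10⁻³×(848.95⁴ − 298.20⁴).
T⁴ − T₀⁴ = 5.19432×10¹¹ − 7.90734×10⁹ = 5.11525×10¹¹ K⁴, so P_net = 63.1 W.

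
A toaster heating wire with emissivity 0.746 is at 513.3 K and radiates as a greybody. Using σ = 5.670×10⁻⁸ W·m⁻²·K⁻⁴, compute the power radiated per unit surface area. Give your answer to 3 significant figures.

I ≈ 2.94×10³ W/m²

Stefan–Boltzmann: I = εσT⁴ = 0.746 × 5.670×10⁻⁸ × (513.3)⁴ = 2.94×10³ W/m².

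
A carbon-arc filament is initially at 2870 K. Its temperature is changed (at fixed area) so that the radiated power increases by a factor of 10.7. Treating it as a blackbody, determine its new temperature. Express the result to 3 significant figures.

T₂ ≈ 5.19×10³ K

P ∝ T⁴, so T₂/T₁ = (P₂/P₁)^(1/4) = (10.7)^(1/4) = 1.80861.
T₂ = 2870 × 1.80861 = 5.19×10³ K.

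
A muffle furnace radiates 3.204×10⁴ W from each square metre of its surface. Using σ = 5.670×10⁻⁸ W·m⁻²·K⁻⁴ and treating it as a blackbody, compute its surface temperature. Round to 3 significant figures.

T ≈ 867 K

I = σT⁴, so T = (I/σ)^(1/4) = (3.204×10⁴/(5.670×10⁻⁸))^(1/4) = 867 K.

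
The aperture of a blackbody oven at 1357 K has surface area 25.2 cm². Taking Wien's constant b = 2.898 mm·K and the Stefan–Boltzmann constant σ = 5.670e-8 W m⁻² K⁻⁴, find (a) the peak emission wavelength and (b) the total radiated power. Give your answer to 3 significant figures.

(a) λ_max = b/T = 2.898×10⁻³/1357 = 2.136×10⁻⁶ m = 2.14 μm.
Area A = 25.2 cm² = 2.52×10⁻³ m².
(b) P = σAT⁴ = 5.670×10⁻⁸×2.52×10⁻³×(1357)⁴ = 485 W.

λ_max ≈ 2.14 μm; P ≈ 485 W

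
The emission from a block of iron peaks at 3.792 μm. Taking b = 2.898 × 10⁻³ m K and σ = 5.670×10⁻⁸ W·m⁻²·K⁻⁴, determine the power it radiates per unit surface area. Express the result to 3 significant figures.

Wien's law: T = b/λ_max = 2.898×10⁻³/3.792×10⁻⁶ = 764.241 K.
Then I = σT⁴ = 5.670×10⁻⁸×(764.241)⁴ = 1.93×10⁴ W/m².

I ≈ 1.93×10⁴ W/m²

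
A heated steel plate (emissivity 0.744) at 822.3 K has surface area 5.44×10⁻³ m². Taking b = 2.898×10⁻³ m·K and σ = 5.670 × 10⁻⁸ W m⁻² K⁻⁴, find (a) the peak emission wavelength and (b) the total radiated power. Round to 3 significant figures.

λ_max ≈ 3.52 μm; P ≈ 105 W

(a) λ_max = b/T = 2.898×10⁻³/822.3 = 3.524×10⁻⁶ m = 3.52 μm.
Area A = 5.44×10⁻³ m².
(b) P = εσAT⁴ = 0.744×5.670×10⁻⁸×5.44×10⁻³×(822.3)⁴ = 105 W.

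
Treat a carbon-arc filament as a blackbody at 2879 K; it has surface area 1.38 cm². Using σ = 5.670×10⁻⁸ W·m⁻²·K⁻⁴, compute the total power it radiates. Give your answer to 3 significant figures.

P ≈ 538 W

Area A = 1.38 cm² = 1.38×10⁻⁴ m².
P = σAT⁴ = 5.670×10⁻⁸ × 1.38×10⁻⁴ × (2879)⁴ = 538 W.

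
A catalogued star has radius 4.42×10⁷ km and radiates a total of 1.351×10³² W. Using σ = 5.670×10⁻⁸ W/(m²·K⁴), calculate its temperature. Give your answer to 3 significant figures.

T ≈ 1.77×10⁴ K

Surface area A = 4πR² = 4π(4.42×10¹⁰ m)² = 2.45502×10²² m².
P = σAT⁴ ⇒ T = (P/(σA))^(1/4) = (1.351×10³²/(5.670×10⁻⁸×2.45502×10²²))^(1/4) = 1.77×10⁴ K.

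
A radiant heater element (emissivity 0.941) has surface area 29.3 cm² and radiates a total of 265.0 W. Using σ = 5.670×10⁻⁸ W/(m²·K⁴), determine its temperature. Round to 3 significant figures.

Area A = 29.3 cm² = 2.93×10⁻³ m².
P = εσAT⁴ ⇒ T = (P/(εσA))^(1/4) = (265.0/(0.941×5.670×10⁻⁸×2.93×10⁻³))^(1/4) = 1.14×10³ K.

T ≈ 1.14×10³ K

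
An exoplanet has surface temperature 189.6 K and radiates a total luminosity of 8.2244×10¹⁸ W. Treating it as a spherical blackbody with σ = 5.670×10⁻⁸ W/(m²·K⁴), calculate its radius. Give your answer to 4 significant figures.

R ≈ 9.451×10⁷ m

L = 4πR²σT⁴ ⇒ R = √(L/(4πσT⁴)).
σT⁴ = 73.2717 W/m², so R = √(8.2244×10¹⁸/(4π×73.2717)) = 9.451×10⁷ m.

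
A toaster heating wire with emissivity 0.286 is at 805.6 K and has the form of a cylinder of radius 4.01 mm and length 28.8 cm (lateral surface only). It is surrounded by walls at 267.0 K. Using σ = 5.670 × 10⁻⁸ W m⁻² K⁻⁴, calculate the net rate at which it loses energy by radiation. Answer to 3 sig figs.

Net loss ≈ 49.0 W

Lateral area A = 2πrL = 2π×4.01×10⁻³×0.288 = 7.25633×10⁻³ m².
Net radiated power P_net = εσA(T⁴ − T₀⁴) = 0.286×5.670×10⁻⁸×7.25633×10⁻³×(805.6⁴ − 267.0⁴).
T⁴ − T₀⁴ = 4.21190×10¹¹ − 5.08212×10⁹ = 4.16108×10¹¹ K⁴, so P_net = 49.0 W.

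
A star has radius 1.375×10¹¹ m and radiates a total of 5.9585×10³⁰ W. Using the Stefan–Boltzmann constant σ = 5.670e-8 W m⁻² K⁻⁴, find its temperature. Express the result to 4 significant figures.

T ≈ 4586 K

Surface area A = 4πR² = 4π(1.375×10¹¹ m)² = 2.37583×10²³ m².
P = σAT⁴ ⇒ T = (P/(σA))^(1/4) = (5.9585×10³⁰/(5.670×10⁻⁸×2.37583×10²³))^(1/4) = 4586 K.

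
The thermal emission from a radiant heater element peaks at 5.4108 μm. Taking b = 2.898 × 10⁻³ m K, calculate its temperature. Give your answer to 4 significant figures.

Wien's law gives T = b/λ_max = (2.898×10⁻³ m·K)/(5.4108×10⁻⁶ m) = 535.6 K.

T ≈ 535.6 K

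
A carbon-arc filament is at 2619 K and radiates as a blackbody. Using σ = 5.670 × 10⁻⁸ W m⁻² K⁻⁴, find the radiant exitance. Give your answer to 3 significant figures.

Stefan–Boltzmann: I = σT⁴ = 5.670×10⁻⁸ × (2619)⁴ = 2.67×10⁶ W/m².

I ≈ 2.67×10⁶ W/m²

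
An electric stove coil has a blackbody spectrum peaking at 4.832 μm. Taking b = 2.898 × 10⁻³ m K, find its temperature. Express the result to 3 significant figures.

Wien's law gives T = b/λ_max = (2.898×10⁻³ m·K)/(4.832×10⁻⁶ m) = 600 K.

T ≈ 600 K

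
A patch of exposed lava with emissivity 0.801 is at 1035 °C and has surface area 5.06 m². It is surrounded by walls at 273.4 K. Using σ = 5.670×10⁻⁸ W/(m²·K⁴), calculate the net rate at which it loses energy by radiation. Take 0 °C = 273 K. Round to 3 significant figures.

T = 1035 °C + 273 = 1308 K.
Area A = 5.06 m².
Net radiated power P_net = εσA(T⁴ − T₀⁴) = 0.801×5.670×10⁻⁸×5.06×(1308⁴ − 273.4⁴).
T⁴ − T₀⁴ = 2.92706×10¹² − 5.58720×10⁹ = 2.92147×10¹² K⁴, so P_net = 6.71×10⁵ W.

Net loss ≈ 6.71×10⁵ W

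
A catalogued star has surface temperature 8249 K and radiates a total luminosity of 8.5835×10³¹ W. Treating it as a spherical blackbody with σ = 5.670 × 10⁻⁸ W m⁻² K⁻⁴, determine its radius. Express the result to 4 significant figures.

R ≈ 1.613×10¹¹ m

L = 4πR²σT⁴ ⇒ R = √(L/(4πσT⁴)).
σT⁴ = 2.62536×10⁸ W/m², so R = √(8.5835×10³¹/(4π×2.62536×10⁸)) = 1.613×10¹¹ m.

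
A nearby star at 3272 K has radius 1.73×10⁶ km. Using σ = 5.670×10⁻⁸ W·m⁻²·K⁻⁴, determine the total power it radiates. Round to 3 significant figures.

P ≈ 2.44×10²⁶ W

Surface area A = 4πR² = 4π(1.73×10⁹ m)² = 3.76099×10¹⁹ m².
P = σAT⁴ = 5.670×10⁻⁸ × 3.76099×10¹⁹ × (3272)⁴ = 2.44×10²⁶ W.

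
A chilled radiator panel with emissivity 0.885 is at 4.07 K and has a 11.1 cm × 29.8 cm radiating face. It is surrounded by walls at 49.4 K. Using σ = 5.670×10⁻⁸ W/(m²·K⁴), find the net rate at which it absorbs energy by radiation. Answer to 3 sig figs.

Net gain ≈ 9.88×10⁻³ W

Area A = 0.111 × 0.298 = 0.033078 m².
Net radiated power P_net = εσA(T⁴ − T₀⁴) = 0.885×5.670×10⁻⁸×0.033078×(4.07⁴ − 49.4⁴).
T⁴ − T₀⁴ = 274.396 − 5.95536×10⁶ = -5.95509×10⁶ K⁴, so P_net = -9.88×10⁻³ W — negative, meaning a net gain of 9.88×10⁻³ W.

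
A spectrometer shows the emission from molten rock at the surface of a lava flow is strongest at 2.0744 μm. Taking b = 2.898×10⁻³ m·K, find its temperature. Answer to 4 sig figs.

T ≈ 1397 K

Wien's law gives T = b/λ_max = (2.898×10⁻³ m·K)/(2.0744×10⁻⁶ m) = 1397 K.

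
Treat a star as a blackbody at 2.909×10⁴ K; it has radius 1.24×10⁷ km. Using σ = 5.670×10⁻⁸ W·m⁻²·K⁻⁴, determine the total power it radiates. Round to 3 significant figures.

Surface area A = 4πR² = 4π(1.24×10¹⁰ m)² = 1.93221×10²¹ m².
P = σAT⁴ = 5.670×10⁻⁸ × 1.93221×10²¹ × (2.909×10⁴)⁴ = 7.85×10³¹ W.

P ≈ 7.85×10³¹ W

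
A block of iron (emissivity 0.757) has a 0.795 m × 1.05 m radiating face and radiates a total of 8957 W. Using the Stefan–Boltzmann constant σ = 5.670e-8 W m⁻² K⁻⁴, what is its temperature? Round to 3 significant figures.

Area A = 0.795 × 1.05 = 0.83475 m².
P = εσAT⁴ ⇒ T = (P/(εσA))^(1/4) = (8957/(0.757×5.670×10⁻⁸×0.83475))^(1/4) = 707 K.

T ≈ 707 K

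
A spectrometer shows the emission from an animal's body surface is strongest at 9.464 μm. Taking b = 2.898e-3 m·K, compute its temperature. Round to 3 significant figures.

T ≈ 306 K

Wien's law gives T = b/λ_max = (2.898×10⁻³ m·K)/(9.464×10⁻⁶ m) = 306 K.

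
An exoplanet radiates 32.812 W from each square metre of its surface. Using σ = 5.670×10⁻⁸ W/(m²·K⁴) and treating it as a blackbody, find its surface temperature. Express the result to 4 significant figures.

I = σT⁴, so T = (I/σ)^(1/4) = (32.812/(5.670×10⁻⁸))^(1/4) = 155.1 K.

T ≈ 155.1 K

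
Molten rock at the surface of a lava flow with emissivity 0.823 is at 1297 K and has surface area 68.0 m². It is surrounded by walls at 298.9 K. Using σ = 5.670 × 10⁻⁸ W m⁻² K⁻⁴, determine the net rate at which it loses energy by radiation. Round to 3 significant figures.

Net loss ≈ 8.95×10⁶ W

Area A = 68.0 m².
Net radiated power P_net = εσA(T⁴ − T₀⁴) = 0.823×5.670×10⁻⁸×68.0×(1297⁴ − 298.9⁴).
T⁴ − T₀⁴ = 2.82983×10¹² − 7.98185×10⁹ = 2.82185×10¹² K⁴, so P_net = 8.95×10⁶ W.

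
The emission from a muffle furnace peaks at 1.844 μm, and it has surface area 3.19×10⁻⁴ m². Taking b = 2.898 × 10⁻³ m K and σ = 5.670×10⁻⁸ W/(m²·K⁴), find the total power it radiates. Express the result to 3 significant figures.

Wien's law: T = b/λ_max = 2.898×10⁻³/1.844×10⁻⁶ = 1571.58 K.
Area A = 3.19×10⁻⁴ m².
Then P = σAT⁴ = 5.670×10⁻⁸×3.19×10⁻⁴×(1571.58)⁴ = 110 W.

P ≈ 110 W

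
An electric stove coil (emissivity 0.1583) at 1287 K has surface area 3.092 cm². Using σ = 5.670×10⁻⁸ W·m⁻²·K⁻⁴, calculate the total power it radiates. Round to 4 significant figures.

P ≈ 7.614 W

Area A = 3.092 cm² = 3.092×10⁻⁴ m².
P = εσAT⁴ = 0.1583 × 5.670×10⁻⁸ × 3.092×10⁻⁴ × (1287)⁴ = 7.614 W.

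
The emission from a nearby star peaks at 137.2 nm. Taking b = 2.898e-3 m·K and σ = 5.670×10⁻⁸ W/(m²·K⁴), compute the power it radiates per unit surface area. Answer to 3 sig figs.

I ≈ 1.13×10¹⁰ W/m²

Wien's law: T = b/λ_max = 2.898×10⁻³/1.372×10⁻⁷ = 21122.4 K.
Then I = σT⁴ = 5.670×10⁻⁸×(21122.4)⁴ = 1.13×10¹⁰ W/m².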